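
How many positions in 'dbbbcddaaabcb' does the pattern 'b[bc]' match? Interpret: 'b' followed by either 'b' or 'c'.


Pattern: b[bc] means 'b' followed by either 'b' or 'c'.
Scanning 'dbbbcddaaabcb' position-by-position:
  Pos 0: window 'db' -> no
  Pos 1: window 'bb' -> MATCH
  Pos 2: window 'bb' -> MATCH
  Pos 3: window 'bc' -> MATCH
  Pos 4: window 'cd' -> no
  Pos 5: window 'dd' -> no
  Pos 6: window 'da' -> no
  Pos 7: window 'aa' -> no
  Pos 8: window 'aa' -> no
  Pos 9: window 'ab' -> no
  Pos 10: window 'bc' -> MATCH
  Pos 11: window 'cb' -> no
  Pos 12: window 'b' -> no
Total matches: 4

4


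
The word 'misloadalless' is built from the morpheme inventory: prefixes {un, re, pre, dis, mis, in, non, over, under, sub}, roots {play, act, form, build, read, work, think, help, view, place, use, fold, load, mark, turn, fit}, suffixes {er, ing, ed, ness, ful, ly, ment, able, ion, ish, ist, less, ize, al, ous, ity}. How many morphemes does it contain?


Segmenting 'misloadalless' against the inventory:
  'mis' -> prefix (morpheme 1)
  'load' -> root (morpheme 2)
  'al' -> suffix (morpheme 3)
  'less' -> suffix (morpheme 4)
Total morphemes: 4

4


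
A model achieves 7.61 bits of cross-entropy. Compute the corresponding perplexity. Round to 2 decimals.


Perplexity formula: PP = 2^H
H = 7.61
PP = 2^7.61
Decompose: 2^7.61 = 2^7 * 2^0.61
2^7 = 128, 2^0.61 ~ 1.5262592
PP ~ 128 * 1.5262592 = 195.3611776
Rounded to 2 decimals: 195.36

195.36


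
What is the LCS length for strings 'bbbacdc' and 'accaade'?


DP table for LCS of 'bbbacdc' and 'accaade':
       a  c  c  a  a  d  e
    0  0  0  0  0  0  0  0
  b 0  0  0  0  0  0  0  0
  b 0  0  0  0  0  0  0  0
  b 0  0  0  0  0  0  0  0
  a 0  1  1  1  1  1  1  1
  c 0  1  2  2  2  2  2  2
  d 0  1  2  2  2  2  3  3
  c 0  1  2  3  3  3  3  3
LCS: 'acd'
LCS length = 3

3


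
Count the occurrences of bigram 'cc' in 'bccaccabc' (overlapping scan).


Scanning 'bccaccabc' for bigram 'cc':
  Position 0: 'bc' -> no
  Position 1: 'cc' -> MATCH
  Position 2: 'ca' -> no
  Position 3: 'ac' -> no
  Position 4: 'cc' -> MATCH
  Position 5: 'ca' -> no
  Position 6: 'ab' -> no
  Position 7: 'bc' -> no
Total matches: 2

2


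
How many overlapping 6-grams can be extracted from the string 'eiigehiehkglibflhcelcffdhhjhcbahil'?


String 'eiigehiehkglibflhcelcffdhhjhcbahil' has length L = 34.
Number of overlapping n-grams = L - n + 1
Substituting: 34 - 6 + 1 = 29

29


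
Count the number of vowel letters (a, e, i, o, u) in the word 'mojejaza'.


Scanning each character of 'mojejaza':
  Position 1: 'm' -> consonant (running count: 0)
  Position 2: 'o' -> vowel (running count: 1)
  Position 3: 'j' -> consonant (running count: 1)
  Position 4: 'e' -> vowel (running count: 2)
  Position 5: 'j' -> consonant (running count: 2)
  Position 6: 'a' -> vowel (running count: 3)
  Position 7: 'z' -> consonant (running count: 3)
  Position 8: 'a' -> vowel (running count: 4)
Total vowels: 4

4


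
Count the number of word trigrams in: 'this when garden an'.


Word trigrams from [4] words:
  Trigram 1: (this when garden)
  Trigram 2: (when garden an)
Total word trigrams: 4 - 2 = 2

2


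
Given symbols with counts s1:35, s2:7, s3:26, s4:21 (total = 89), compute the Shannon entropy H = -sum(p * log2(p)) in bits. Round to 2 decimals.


Computing entropy H = -sum(p_i * log2(p_i)):
  s1: p = 35/89 = 0.3933, -p*log2(p) = 0.5295
  s2: p = 7/89 = 0.0787, -p*log2(p) = 0.2885
  s3: p = 26/89 = 0.2921, -p*log2(p) = 0.5186
  s4: p = 21/89 = 0.2360, -p*log2(p) = 0.4916
H = sum of terms = 1.8282
Rounded to 2 decimals: 1.83

1.83


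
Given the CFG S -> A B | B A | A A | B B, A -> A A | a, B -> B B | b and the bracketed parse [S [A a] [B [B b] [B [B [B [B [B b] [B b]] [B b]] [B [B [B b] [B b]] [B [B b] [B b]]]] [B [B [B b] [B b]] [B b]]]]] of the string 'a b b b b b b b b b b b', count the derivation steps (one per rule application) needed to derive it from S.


Every bracketed nonterminal node [X ...] in the tree is produced by exactly one rule application.
Reading the tree off as a leftmost derivation:
  Step 1: S  =>  A B   (applied S -> A B)
  Step 2: A B  =>  a B   (applied A -> a)
  Step 3: a B  =>  a B B   (applied B -> B B)
  Step 4: a B B  =>  a b B   (applied B -> b)
  Step 5: a b B  =>  a b B B   (applied B -> B B)
  Step 6: a b B B  =>  a b B B B   (applied B -> B B)
  Step 7: a b B B B  =>  a b B B B B   (applied B -> B B)
  Step 8: a b B B B B  =>  a b B B B B B   (applied B -> B B)
  Step 9: a b B B B B B  =>  a b b B B B B   (applied B -> b)
  Step 10: a b b B B B B  =>  a b b b B B B   (applied B -> b)
  Step 11: a b b b B B B  =>  a b b b b B B   (applied B -> b)
  Step 12: a b b b b B B  =>  a b b b b B B B   (applied B -> B B)
  Step 13: a b b b b B B B  =>  a b b b b B B B B   (applied B -> B B)
  Step 14: a b b b b B B B B  =>  a b b b b b B B B   (applied B -> b)
  Step 15: a b b b b b B B B  =>  a b b b b b b B B   (applied B -> b)
  Step 16: a b b b b b b B B  =>  a b b b b b b B B B   (applied B -> B B)
  Step 17: a b b b b b b B B B  =>  a b b b b b b b B B   (applied B -> b)
  Step 18: a b b b b b b b B B  =>  a b b b b b b b b B   (applied B -> b)
  Step 19: a b b b b b b b b B  =>  a b b b b b b b b B B   (applied B -> B B)
  Step 20: a b b b b b b b b B B  =>  a b b b b b b b b B B B   (applied B -> B B)
  Step 21: a b b b b b b b b B B B  =>  a b b b b b b b b b B B   (applied B -> b)
  Step 22: a b b b b b b b b b B B  =>  a b b b b b b b b b b B   (applied B -> b)
  Step 23: a b b b b b b b b b b B  =>  a b b b b b b b b b b b   (applied B -> b)
Final yield: a b b b b b b b b b b b
Total rewrite steps: 23

23


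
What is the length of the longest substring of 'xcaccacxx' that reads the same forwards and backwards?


Scanning 'xcaccacxx' for palindromic substrings.
Substring at positions 0-7: 'xcaccacx'.
Check: reverse('xcaccacx') = 'xcaccacx' -> palindrome confirmed.
Neighbouring characters ('-' / 'x') break symmetry, so it cannot extend further.
No longer palindromic substring exists; longest length = 8

8


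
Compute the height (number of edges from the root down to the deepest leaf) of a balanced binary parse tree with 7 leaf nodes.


In a balanced binary tree with n leaves the deepest leaf is ceil(log2(n)) edges below the root.
log2(7) = 2.8074
ceil(2.8074) = 3
height (edges) = 3

3


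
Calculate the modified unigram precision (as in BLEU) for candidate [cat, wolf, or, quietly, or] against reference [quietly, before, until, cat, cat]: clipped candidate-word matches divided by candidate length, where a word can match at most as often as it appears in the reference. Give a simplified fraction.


Reference word counts: {'before': 1, 'cat': 2, 'quietly': 1, 'until': 1}
Checking each candidate word (with clipping):
  'cat' -> in reference (ref count 2, used 1/2) -> match (matches: 1)
  'wolf' -> not in reference -> no match (matches: 1)
  'or' -> not in reference -> no match (matches: 1)
  'quietly' -> in reference (ref count 1, used 1/1) -> match (matches: 2)
  'or' -> not in reference -> no match (matches: 2)
Clipped matches: 2, Candidate length: 5
Precision = 2/5

2/5


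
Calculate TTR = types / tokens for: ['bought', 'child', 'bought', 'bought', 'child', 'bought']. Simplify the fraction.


Tokens: 6
Unique types: ('bought', 'child') = 2
TTR = 2/6
Simplify: divide both by 2 -> 1/3
TTR = 1/3

1/3


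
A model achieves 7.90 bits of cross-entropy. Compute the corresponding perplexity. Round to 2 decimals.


Perplexity formula: PP = 2^H
H = 7.90
PP = 2^7.90
Decompose: 2^7.90 = 2^7 * 2^0.90
2^7 = 128, 2^0.90 ~ 1.8660660
PP ~ 128 * 1.8660660 = 238.8564480
Rounded to 2 decimals: 238.86

238.86


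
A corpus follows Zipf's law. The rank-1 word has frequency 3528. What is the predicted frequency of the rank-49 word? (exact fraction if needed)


Zipf's law: freq(rank) = f1 / rank
f1 = 3528, rank = 49
freq = 3528 / 49
= 72

72


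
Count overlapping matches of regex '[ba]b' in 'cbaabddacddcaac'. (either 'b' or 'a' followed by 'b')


Pattern: [ba]b means either 'b' or 'a' followed by 'b'.
Scanning 'cbaabddacddcaac' position-by-position:
  Pos 0: window 'cb' -> no
  Pos 1: window 'ba' -> no
  Pos 2: window 'aa' -> no
  Pos 3: window 'ab' -> MATCH
  Pos 4: window 'bd' -> no
  Pos 5: window 'dd' -> no
  Pos 6: window 'da' -> no
  Pos 7: window 'ac' -> no
  Pos 8: window 'cd' -> no
  Pos 9: window 'dd' -> no
  Pos 10: window 'dc' -> no
  Pos 11: window 'ca' -> no
  Pos 12: window 'aa' -> no
  Pos 13: window 'ac' -> no
  Pos 14: window 'c' -> no
Total matches: 1

1


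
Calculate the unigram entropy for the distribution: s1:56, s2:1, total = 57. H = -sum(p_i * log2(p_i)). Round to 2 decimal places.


Computing entropy H = -sum(p_i * log2(p_i)):
  s1: p = 56/57 = 0.9825, -p*log2(p) = 0.0251
  s2: p = 1/57 = 0.0175, -p*log2(p) = 0.1023
H = sum of terms = 0.1274
Rounded to 2 decimals: 0.13

0.13


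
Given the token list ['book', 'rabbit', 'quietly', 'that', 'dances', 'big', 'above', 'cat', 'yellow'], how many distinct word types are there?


Listing all tokens and tracking unique types:
  Token 1: 'book' -> NEW (unique so far: 1)
  Token 2: 'rabbit' -> NEW (unique so far: 2)
  Token 3: 'quietly' -> NEW (unique so far: 3)
  Token 4: 'that' -> NEW (unique so far: 4)
  Token 5: 'dances' -> NEW (unique so far: 5)
  Token 6: 'big' -> NEW (unique so far: 6)
  Token 7: 'above' -> NEW (unique so far: 7)
  Token 8: 'cat' -> NEW (unique so far: 8)
  Token 9: 'yellow' -> NEW (unique so far: 9)
Unique types: ('above', 'big', 'book', 'cat', 'dances', 'quietly', 'rabbit', 'that', 'yellow')
Vocabulary size: 9

9


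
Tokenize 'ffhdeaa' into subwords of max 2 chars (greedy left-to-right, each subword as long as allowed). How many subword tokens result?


'ffhdeaa' has 7 characters.
Chunking with max size 2:
  Chunk 1: 'ff' (positions 0-1)
  Chunk 2: 'hd' (positions 2-3)
  Chunk 3: 'ea' (positions 4-5)
  Chunk 4: 'a' (positions 6-6)
Total chunks: ceil(7 / 2) = 4

4


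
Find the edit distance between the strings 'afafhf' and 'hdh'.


Building DP table for s1='afafhf' (len 6) and s2='hdh' (len 3):
       h  d  h
    0  1  2  3
  a 1  1  2  3
  f 2  2  2  3
  a 3  3  3  3
  f 4  4  4  4
  h 5  4  5  4
  f 6  5  5  5
Edit distance = dp[6][3] = 5

5


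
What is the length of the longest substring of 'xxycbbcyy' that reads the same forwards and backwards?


Scanning 'xxycbbcyy' for palindromic substrings.
Substring at positions 2-7: 'ycbbcy'.
Check: reverse('ycbbcy') = 'ycbbcy' -> palindrome confirmed.
Neighbouring characters ('x' / 'y') break symmetry, so it cannot extend further.
No longer palindromic substring exists; longest length = 6

6


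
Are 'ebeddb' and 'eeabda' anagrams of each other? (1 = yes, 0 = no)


Sort characters of 'ebeddb': 'bbddee'
Sort characters of 'eeabda': 'aabdee'
Sorted forms differ -> they are NOT anagrams
Result: 0

0


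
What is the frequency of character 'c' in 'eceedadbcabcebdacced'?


Scanning 'eceedadbcabcebdacced' for 'c':
  Position 1: 'c' -> MATCH (count: 1)
  Position 8: 'c' -> MATCH (count: 2)
  Position 11: 'c' -> MATCH (count: 3)
  Position 16: 'c' -> MATCH (count: 4)
  Position 17: 'c' -> MATCH (count: 5)
Total occurrences of 'c': 5

5


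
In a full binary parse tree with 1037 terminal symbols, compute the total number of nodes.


Leaf nodes (terminals): 1037
Internal nodes = n - 1 = 1037 - 1 = 1036
Total = leaves + internal = 1037 + 1036 = 2073

2073


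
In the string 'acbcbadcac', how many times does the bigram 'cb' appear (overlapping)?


Scanning 'acbcbadcac' for bigram 'cb':
  Position 0: 'ac' -> no
  Position 1: 'cb' -> MATCH
  Position 2: 'bc' -> no
  Position 3: 'cb' -> MATCH
  Position 4: 'ba' -> no
  Position 5: 'ad' -> no
  Position 6: 'dc' -> no
  Position 7: 'ca' -> no
  Position 8: 'ac' -> no
Total matches: 2

2


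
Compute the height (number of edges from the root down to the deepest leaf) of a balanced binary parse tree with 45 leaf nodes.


In a balanced binary tree with n leaves the deepest leaf is ceil(log2(n)) edges below the root.
log2(45) = 5.4919
ceil(5.4919) = 6
height (edges) = 6

6


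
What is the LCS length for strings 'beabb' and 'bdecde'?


DP table for LCS of 'beabb' and 'bdecde':
       b  d  e  c  d  e
    0  0  0  0  0  0  0
  b 0  1  1  1  1  1  1
  e 0  1  1  2  2  2  2
  a 0  1  1  2  2  2  2
  b 0  1  1  2  2  2  2
  b 0  1  1  2  2  2  2
LCS: 'be'
LCS length = 2

2


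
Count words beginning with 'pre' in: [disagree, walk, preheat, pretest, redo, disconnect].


Checking each word for prefix 'pre':
  'disagree' -> no (count: 0)
  'walk' -> no (count: 0)
  'preheat' -> YES, starts with 'pre' (count: 1)
  'pretest' -> YES, starts with 'pre' (count: 2)
  'redo' -> no (count: 2)
  'disconnect' -> no (count: 2)
Total with prefix 'pre': 2

2


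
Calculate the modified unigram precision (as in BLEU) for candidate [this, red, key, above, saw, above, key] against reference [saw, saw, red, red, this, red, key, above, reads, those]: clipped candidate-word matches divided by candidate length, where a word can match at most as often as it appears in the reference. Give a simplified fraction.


Reference word counts: {'above': 1, 'key': 1, 'reads': 1, 'red': 3, 'saw': 2, 'this': 1, 'those': 1}
Checking each candidate word (with clipping):
  'this' -> in reference (ref count 1, used 1/1) -> match (matches: 1)
  'red' -> in reference (ref count 3, used 1/3) -> match (matches: 2)
  'key' -> in reference (ref count 1, used 1/1) -> match (matches: 3)
  'above' -> in reference (ref count 1, used 1/1) -> match (matches: 4)
  'saw' -> in reference (ref count 2, used 1/2) -> match (matches: 5)
  'above' -> ref count 1 already used up (1/1) -> clipped, no match (matches: 5)
  'key' -> ref count 1 already used up (1/1) -> clipped, no match (matches: 5)
Clipped matches: 5, Candidate length: 7
Precision = 5/7

5/7


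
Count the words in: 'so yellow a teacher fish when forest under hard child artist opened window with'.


Counting words by splitting on spaces:
  Word 1: 'so'
  Word 2: 'yellow'
  Word 3: 'a'
  Word 4: 'teacher'
  Word 5: 'fish'
  Word 6: 'when'
  Word 7: 'forest'
  Word 8: 'under'
  Word 9: 'hard'
  Word 10: 'child'
  Word 11: 'artist'
  Word 12: 'opened'
  Word 13: 'window'
  Word 14: 'with'
Total words: 14

14


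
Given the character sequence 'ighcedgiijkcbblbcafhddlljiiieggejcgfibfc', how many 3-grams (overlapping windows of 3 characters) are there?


String 'ighcedgiijkcbblbcafhddlljiiieggejcgfibfc' has length L = 40.
Number of overlapping n-grams = L - n + 1
Substituting: 40 - 3 + 1 = 38

38


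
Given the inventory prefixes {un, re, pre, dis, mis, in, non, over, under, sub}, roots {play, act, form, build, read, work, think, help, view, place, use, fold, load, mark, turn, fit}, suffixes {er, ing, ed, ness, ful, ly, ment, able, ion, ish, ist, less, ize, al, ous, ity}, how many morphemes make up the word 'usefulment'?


Segmenting 'usefulment' against the inventory:
  'use' -> root (morpheme 1)
  'ful' -> suffix (morpheme 2)
  'ment' -> suffix (morpheme 3)
Total morphemes: 3

3


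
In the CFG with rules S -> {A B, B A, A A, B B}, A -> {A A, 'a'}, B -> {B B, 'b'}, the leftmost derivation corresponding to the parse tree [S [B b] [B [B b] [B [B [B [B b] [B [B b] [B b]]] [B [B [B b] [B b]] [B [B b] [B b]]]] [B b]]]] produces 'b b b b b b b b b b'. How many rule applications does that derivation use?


Every bracketed nonterminal node [X ...] in the tree is produced by exactly one rule application.
Reading the tree off as a leftmost derivation:
  Step 1: S  =>  B B   (applied S -> B B)
  Step 2: B B  =>  b B   (applied B -> b)
  Step 3: b B  =>  b B B   (applied B -> B B)
  Step 4: b B B  =>  b b B   (applied B -> b)
  Step 5: b b B  =>  b b B B   (applied B -> B B)
  Step 6: b b B B  =>  b b B B B   (applied B -> B B)
  Step 7: b b B B B  =>  b b B B B B   (applied B -> B B)
  Step 8: b b B B B B  =>  b b b B B B   (applied B -> b)
  Step 9: b b b B B B  =>  b b b B B B B   (applied B -> B B)
  Step 10: b b b B B B B  =>  b b b b B B B   (applied B -> b)
  Step 11: b b b b B B B  =>  b b b b b B B   (applied B -> b)
  Step 12: b b b b b B B  =>  b b b b b B B B   (applied B -> B B)
  Step 13: b b b b b B B B  =>  b b b b b B B B B   (applied B -> B B)
  Step 14: b b b b b B B B B  =>  b b b b b b B B B   (applied B -> b)
  Step 15: b b b b b b B B B  =>  b b b b b b b B B   (applied B -> b)
  Step 16: b b b b b b b B B  =>  b b b b b b b B B B   (applied B -> B B)
  Step 17: b b b b b b b B B B  =>  b b b b b b b b B B   (applied B -> b)
  Step 18: b b b b b b b b B B  =>  b b b b b b b b b B   (applied B -> b)
  Step 19: b b b b b b b b b B  =>  b b b b b b b b b b   (applied B -> b)
Final yield: b b b b b b b b b b
Total rewrite steps: 19

19


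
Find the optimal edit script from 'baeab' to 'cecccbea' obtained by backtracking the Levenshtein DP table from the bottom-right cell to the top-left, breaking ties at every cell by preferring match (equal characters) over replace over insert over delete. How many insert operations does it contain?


Edit distance = 7. Backtracking from cell (5, 8) with preference match > replace > insert > delete,
then listing the resulting alignment 'baeab' -> 'cecccbea' left to right:
  Step 1: insert 'c' [insertion #1]
  Step 2: replace b->e
  Step 3: replace a->c
  Step 4: replace e->c
  Step 5: replace a->c
  Step 6: keep 'b'
  Step 7: insert 'e' [insertion #2]
  Step 8: insert 'a' [insertion #3]
Total insertions: 3

3


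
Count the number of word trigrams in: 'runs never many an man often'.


Word trigrams from [6] words:
  Trigram 1: (runs never many)
  Trigram 2: (never many an)
  Trigram 3: (many an man)
  Trigram 4: (an man often)
Total word trigrams: 6 - 2 = 4

4


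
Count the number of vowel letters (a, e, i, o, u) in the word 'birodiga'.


Scanning each character of 'birodiga':
  Position 1: 'b' -> consonant (running count: 0)
  Position 2: 'i' -> vowel (running count: 1)
  Position 3: 'r' -> consonant (running count: 1)
  Position 4: 'o' -> vowel (running count: 2)
  Position 5: 'd' -> consonant (running count: 2)
  Position 6: 'i' -> vowel (running count: 3)
  Position 7: 'g' -> consonant (running count: 3)
  Position 8: 'a' -> vowel (running count: 4)
Total vowels: 4

4


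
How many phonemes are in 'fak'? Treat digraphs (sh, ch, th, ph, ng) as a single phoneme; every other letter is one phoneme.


Parsing 'fak' greedily, digraphs first:
  'f' -> consonant phoneme (phonemes so far: 1)
  'a' -> vowel phoneme (phonemes so far: 2)
  'k' -> consonant phoneme (phonemes so far: 3)
Total phonemes: 3

3


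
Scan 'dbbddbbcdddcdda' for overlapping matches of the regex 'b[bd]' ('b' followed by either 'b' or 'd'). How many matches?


Pattern: b[bd] means 'b' followed by either 'b' or 'd'.
Scanning 'dbbddbbcdddcdda' position-by-position:
  Pos 0: window 'db' -> no
  Pos 1: window 'bb' -> MATCH
  Pos 2: window 'bd' -> MATCH
  Pos 3: window 'dd' -> no
  Pos 4: window 'db' -> no
  Pos 5: window 'bb' -> MATCH
  Pos 6: window 'bc' -> no
  Pos 7: window 'cd' -> no
  Pos 8: window 'dd' -> no
  Pos 9: window 'dd' -> no
  Pos 10: window 'dc' -> no
  Pos 11: window 'cd' -> no
  Pos 12: window 'dd' -> no
  Pos 13: window 'da' -> no
  Pos 14: window 'a' -> no
Total matches: 3

3


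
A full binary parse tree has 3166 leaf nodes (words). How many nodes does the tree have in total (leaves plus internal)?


Leaf nodes (terminals): 3166
Internal nodes = n - 1 = 3166 - 1 = 3165
Total = leaves + internal = 3166 + 3165 = 6331

6331


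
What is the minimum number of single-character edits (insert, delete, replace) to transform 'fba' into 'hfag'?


Building DP table for s1='fba' (len 3) and s2='hfag' (len 4):
       h  f  a  g
    0  1  2  3  4
  f 1  1  1  2  3
  b 2  2  2  2  3
  a 3  3  3  2  3
Edit distance = dp[3][4] = 3

3


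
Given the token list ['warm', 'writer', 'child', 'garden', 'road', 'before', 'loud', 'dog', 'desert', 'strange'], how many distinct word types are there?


Listing all tokens and tracking unique types:
  Token 1: 'warm' -> NEW (unique so far: 1)
  Token 2: 'writer' -> NEW (unique so far: 2)
  Token 3: 'child' -> NEW (unique so far: 3)
  Token 4: 'garden' -> NEW (unique so far: 4)
  Token 5: 'road' -> NEW (unique so far: 5)
  Token 6: 'before' -> NEW (unique so far: 6)
  Token 7: 'loud' -> NEW (unique so far: 7)
  Token 8: 'dog' -> NEW (unique so far: 8)
  Token 9: 'desert' -> NEW (unique so far: 9)
  Token 10: 'strange' -> NEW (unique so far: 10)
Unique types: ('before', 'child', 'desert', 'dog', 'garden', 'loud', 'road', 'strange', 'warm', 'writer')
Vocabulary size: 10

10


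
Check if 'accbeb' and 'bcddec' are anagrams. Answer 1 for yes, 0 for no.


Sort characters of 'accbeb': 'abbcce'
Sort characters of 'bcddec': 'bccdde'
Sorted forms differ -> they are NOT anagrams
Result: 0

0


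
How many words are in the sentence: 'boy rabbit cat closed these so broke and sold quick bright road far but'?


Counting words by splitting on spaces:
  Word 1: 'boy'
  Word 2: 'rabbit'
  Word 3: 'cat'
  Word 4: 'closed'
  Word 5: 'these'
  Word 6: 'so'
  Word 7: 'broke'
  Word 8: 'and'
  Word 9: 'sold'
  Word 10: 'quick'
  Word 11: 'bright'
  Word 12: 'road'
  Word 13: 'far'
  Word 14: 'but'
Total words: 14

14


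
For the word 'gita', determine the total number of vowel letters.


Scanning each character of 'gita':
  Position 1: 'g' -> consonant (running count: 0)
  Position 2: 'i' -> vowel (running count: 1)
  Position 3: 't' -> consonant (running count: 1)
  Position 4: 'a' -> vowel (running count: 2)
Total vowels: 2

2


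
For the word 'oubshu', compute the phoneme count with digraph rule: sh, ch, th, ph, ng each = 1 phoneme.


Parsing 'oubshu' greedily, digraphs first:
  'o' -> vowel phoneme (phonemes so far: 1)
  'u' -> vowel phoneme (phonemes so far: 2)
  'b' -> consonant phoneme (phonemes so far: 3)
  'sh' -> digraph (1 consonant phoneme) (phonemes so far: 4)
  'u' -> vowel phoneme (phonemes so far: 5)
Total phonemes: 5

5


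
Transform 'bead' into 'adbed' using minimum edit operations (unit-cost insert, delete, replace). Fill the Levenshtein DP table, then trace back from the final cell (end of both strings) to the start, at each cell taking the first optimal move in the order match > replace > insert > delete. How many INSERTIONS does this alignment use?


Edit distance = 3. Backtracking from cell (4, 5) with preference match > replace > insert > delete,
then listing the resulting alignment 'bead' -> 'adbed' left to right:
  Step 1: insert 'a' [insertion #1]
  Step 2: insert 'd' [insertion #2]
  Step 3: keep 'b'
  Step 4: keep 'e'
  Step 5: delete 'a'
  Step 6: keep 'd'
Total insertions: 2

2


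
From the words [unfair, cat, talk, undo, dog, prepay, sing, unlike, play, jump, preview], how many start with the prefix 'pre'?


Checking each word for prefix 'pre':
  'unfair' -> no (count: 0)
  'cat' -> no (count: 0)
  'talk' -> no (count: 0)
  'undo' -> no (count: 0)
  'dog' -> no (count: 0)
  'prepay' -> YES, starts with 'pre' (count: 1)
  'sing' -> no (count: 1)
  'unlike' -> no (count: 1)
  'play' -> no (count: 1)
  'jump' -> no (count: 1)
  'preview' -> YES, starts with 'pre' (count: 2)
Total with prefix 'pre': 2

2


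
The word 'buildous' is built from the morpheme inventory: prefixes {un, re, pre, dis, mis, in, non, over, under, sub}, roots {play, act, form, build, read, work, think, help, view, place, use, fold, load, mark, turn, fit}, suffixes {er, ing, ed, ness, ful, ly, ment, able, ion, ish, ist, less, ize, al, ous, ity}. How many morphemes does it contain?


Segmenting 'buildous' against the inventory:
  'build' -> root (morpheme 1)
  'ous' -> suffix (morpheme 2)
Total morphemes: 2

2


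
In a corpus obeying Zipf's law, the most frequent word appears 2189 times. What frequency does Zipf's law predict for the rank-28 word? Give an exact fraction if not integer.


Zipf's law: freq(rank) = f1 / rank
f1 = 2189, rank = 28
freq = 2189 / 28
GCD(2189, 28) = 1
Simplified: 2189/28

2189/28


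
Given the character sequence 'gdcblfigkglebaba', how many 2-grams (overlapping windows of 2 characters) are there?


String 'gdcblfigkglebaba' has length L = 16.
Number of overlapping n-grams = L - n + 1
Substituting: 16 - 2 + 1 = 15

15


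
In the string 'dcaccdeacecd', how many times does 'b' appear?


Scanning 'dcaccdeacecd' for 'b':
  No matches found.
Total occurrences of 'b': 0

0


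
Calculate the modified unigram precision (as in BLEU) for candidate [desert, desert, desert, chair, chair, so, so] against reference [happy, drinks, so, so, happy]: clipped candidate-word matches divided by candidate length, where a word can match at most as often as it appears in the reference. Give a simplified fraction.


Reference word counts: {'drinks': 1, 'happy': 2, 'so': 2}
Checking each candidate word (with clipping):
  'desert' -> not in reference -> no match (matches: 0)
  'desert' -> not in reference -> no match (matches: 0)
  'desert' -> not in reference -> no match (matches: 0)
  'chair' -> not in reference -> no match (matches: 0)
  'chair' -> not in reference -> no match (matches: 0)
  'so' -> in reference (ref count 2, used 1/2) -> match (matches: 1)
  'so' -> in reference (ref count 2, used 2/2) -> match (matches: 2)
Clipped matches: 2, Candidate length: 7
Precision = 2/7

2/7


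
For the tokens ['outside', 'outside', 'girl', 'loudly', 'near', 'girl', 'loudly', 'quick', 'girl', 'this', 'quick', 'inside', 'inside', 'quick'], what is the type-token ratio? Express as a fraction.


Tokens: 14
Unique types: ('girl', 'inside', 'loudly', 'near', 'outside', 'quick', 'this') = 7
TTR = 7/14
Simplify: divide both by 7 -> 1/2
TTR = 1/2

1/2


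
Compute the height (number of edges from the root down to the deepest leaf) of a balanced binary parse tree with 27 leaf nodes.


In a balanced binary tree with n leaves the deepest leaf is ceil(log2(n)) edges below the root.
log2(27) = 4.7549
ceil(4.7549) = 5
height (edges) = 5

5


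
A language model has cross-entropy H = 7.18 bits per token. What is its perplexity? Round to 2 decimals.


Perplexity formula: PP = 2^H
H = 7.18
PP = 2^7.18
Decompose: 2^7.18 = 2^7 * 2^0.18
2^7 = 128, 2^0.18 ~ 1.1328839
PP ~ 128 * 1.1328839 = 145.0091392
Rounded to 2 decimals: 145.01

145.01


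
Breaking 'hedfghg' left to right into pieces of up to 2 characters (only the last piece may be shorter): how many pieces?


'hedfghg' has 7 characters.
Chunking with max size 2:
  Chunk 1: 'he' (positions 0-1)
  Chunk 2: 'df' (positions 2-3)
  Chunk 3: 'gh' (positions 4-5)
  Chunk 4: 'g' (positions 6-6)
Total chunks: ceil(7 / 2) = 4

4


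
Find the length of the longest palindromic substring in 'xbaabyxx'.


Scanning 'xbaabyxx' for palindromic substrings.
Substring at positions 1-4: 'baab'.
Check: reverse('baab') = 'baab' -> palindrome confirmed.
Neighbouring characters ('x' / 'y') break symmetry, so it cannot extend further.
No longer palindromic substring exists; longest length = 4

4


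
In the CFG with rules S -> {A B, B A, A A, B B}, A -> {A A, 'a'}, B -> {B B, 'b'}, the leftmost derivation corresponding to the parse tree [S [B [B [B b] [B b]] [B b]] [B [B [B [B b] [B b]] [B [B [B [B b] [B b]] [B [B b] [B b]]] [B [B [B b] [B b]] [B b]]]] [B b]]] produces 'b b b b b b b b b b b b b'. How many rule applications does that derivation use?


Every bracketed nonterminal node [X ...] in the tree is produced by exactly one rule application.
Reading the tree off as a leftmost derivation:
  Step 1: S  =>  B B   (applied S -> B B)
  Step 2: B B  =>  B B B   (applied B -> B B)
  Step 3: B B B  =>  B B B B   (applied B -> B B)
  Step 4: B B B B  =>  b B B B   (applied B -> b)
  Step 5: b B B B  =>  b b B B   (applied B -> b)
  Step 6: b b B B  =>  b b b B   (applied B -> b)
  Step 7: b b b B  =>  b b b B B   (applied B -> B B)
  Step 8: b b b B B  =>  b b b B B B   (applied B -> B B)
  Step 9: b b b B B B  =>  b b b B B B B   (applied B -> B B)
  Step 10: b b b B B B B  =>  b b b b B B B   (applied B -> b)
  Step 11: b b b b B B B  =>  b b b b b B B   (applied B -> b)
  Step 12: b b b b b B B  =>  b b b b b B B B   (applied B -> B B)
  Step 13: b b b b b B B B  =>  b b b b b B B B B   (applied B -> B B)
  Step 14: b b b b b B B B B  =>  b b b b b B B B B B   (applied B -> B B)
  Step 15: b b b b b B B B B B  =>  b b b b b b B B B B   (applied B -> b)
  Step 16: b b b b b b B B B B  =>  b b b b b b b B B B   (applied B -> b)
  Step 17: b b b b b b b B B B  =>  b b b b b b b B B B B   (applied B -> B B)
  Step 18: b b b b b b b B B B B  =>  b b b b b b b b B B B   (applied B -> b)
  Step 19: b b b b b b b b B B B  =>  b b b b b b b b b B B   (applied B -> b)
  Step 20: b b b b b b b b b B B  =>  b b b b b b b b b B B B   (applied B -> B B)
  Step 21: b b b b b b b b b B B B  =>  b b b b b b b b b B B B B   (applied B -> B B)
  Step 22: b b b b b b b b b B B B B  =>  b b b b b b b b b b B B B   (applied B -> b)
  Step 23: b b b b b b b b b b B B B  =>  b b b b b b b b b b b B B   (applied B -> b)
  Step 24: b b b b b b b b b b b B B  =>  b b b b b b b b b b b b B   (applied B -> b)
  Step 25: b b b b b b b b b b b b B  =>  b b b b b b b b b b b b b   (applied B -> b)
Final yield: b b b b b b b b b b b b b
Total rewrite steps: 25

25


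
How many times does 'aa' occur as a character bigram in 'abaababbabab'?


Scanning 'abaababbabab' for bigram 'aa':
  Position 0: 'ab' -> no
  Position 1: 'ba' -> no
  Position 2: 'aa' -> MATCH
  Position 3: 'ab' -> no
  Position 4: 'ba' -> no
  Position 5: 'ab' -> no
  Position 6: 'bb' -> no
  Position 7: 'ba' -> no
  Position 8: 'ab' -> no
  Position 9: 'ba' -> no
  Position 10: 'ab' -> no
Total matches: 1

1


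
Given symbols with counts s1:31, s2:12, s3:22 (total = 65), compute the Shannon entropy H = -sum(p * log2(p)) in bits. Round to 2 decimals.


Computing entropy H = -sum(p_i * log2(p_i)):
  s1: p = 31/65 = 0.4769, -p*log2(p) = 0.5094
  s2: p = 12/65 = 0.1846, -p*log2(p) = 0.4500
  s3: p = 22/65 = 0.3385, -p*log2(p) = 0.5290
H = sum of terms = 1.4884
Rounded to 2 decimals: 1.49

1.49


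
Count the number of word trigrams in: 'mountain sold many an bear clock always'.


Word trigrams from [7] words:
  Trigram 1: (mountain sold many)
  Trigram 2: (sold many an)
  Trigram 3: (many an bear)
  Trigram 4: (an bear clock)
  Trigram 5: (bear clock always)
Total word trigrams: 7 - 2 = 5

5


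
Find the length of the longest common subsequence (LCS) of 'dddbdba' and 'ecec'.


DP table for LCS of 'dddbdba' and 'ecec':
       e  c  e  c
    0  0  0  0  0
  d 0  0  0  0  0
  d 0  0  0  0  0
  d 0  0  0  0  0
  b 0  0  0  0  0
  d 0  0  0  0  0
  b 0  0  0  0  0
  a 0  0  0  0  0
LCS length = 0

0


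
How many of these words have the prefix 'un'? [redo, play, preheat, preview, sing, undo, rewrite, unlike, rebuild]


Checking each word for prefix 'un':
  'redo' -> no (count: 0)
  'play' -> no (count: 0)
  'preheat' -> no (count: 0)
  'preview' -> no (count: 0)
  'sing' -> no (count: 0)
  'undo' -> YES, starts with 'un' (count: 1)
  'rewrite' -> no (count: 1)
  'unlike' -> YES, starts with 'un' (count: 2)
  'rebuild' -> no (count: 2)
Total with prefix 'un': 2

2


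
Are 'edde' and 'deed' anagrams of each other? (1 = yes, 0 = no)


Sort characters of 'edde': 'ddee'
Sort characters of 'deed': 'ddee'
Sorted forms match -> they ARE anagrams
Result: 1

1


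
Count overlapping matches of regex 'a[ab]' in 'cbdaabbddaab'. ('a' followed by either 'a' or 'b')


Pattern: a[ab] means 'a' followed by either 'a' or 'b'.
Scanning 'cbdaabbddaab' position-by-position:
  Pos 0: window 'cb' -> no
  Pos 1: window 'bd' -> no
  Pos 2: window 'da' -> no
  Pos 3: window 'aa' -> MATCH
  Pos 4: window 'ab' -> MATCH
  Pos 5: window 'bb' -> no
  Pos 6: window 'bd' -> no
  Pos 7: window 'dd' -> no
  Pos 8: window 'da' -> no
  Pos 9: window 'aa' -> MATCH
  Pos 10: window 'ab' -> MATCH
  Pos 11: window 'b' -> no
Total matches: 4

4


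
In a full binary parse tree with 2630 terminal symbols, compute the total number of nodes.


Leaf nodes (terminals): 2630
Internal nodes = n - 1 = 2630 - 1 = 2629
Total = leaves + internal = 2630 + 2629 = 5259

5259


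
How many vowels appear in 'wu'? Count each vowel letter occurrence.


Scanning each character of 'wu':
  Position 1: 'w' -> consonant (running count: 0)
  Position 2: 'u' -> vowel (running count: 1)
Total vowels: 1

1


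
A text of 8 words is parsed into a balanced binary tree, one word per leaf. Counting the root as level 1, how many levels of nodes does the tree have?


In a balanced binary tree with n leaves the deepest leaf is ceil(log2(n)) edges below the root,
so counting node levels inclusive of root and leaves gives ceil(log2(n)) + 1 levels.
log2(8) = 3.0000
ceil(3.0000) = 3
levels = 3 + 1 = 4

4


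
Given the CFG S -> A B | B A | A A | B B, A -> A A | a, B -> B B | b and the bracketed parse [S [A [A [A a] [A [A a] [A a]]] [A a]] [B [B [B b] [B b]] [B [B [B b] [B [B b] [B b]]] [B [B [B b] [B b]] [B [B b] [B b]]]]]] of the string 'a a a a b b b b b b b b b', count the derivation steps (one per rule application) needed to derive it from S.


Every bracketed nonterminal node [X ...] in the tree is produced by exactly one rule application.
Reading the tree off as a leftmost derivation:
  Step 1: S  =>  A B   (applied S -> A B)
  Step 2: A B  =>  A A B   (applied A -> A A)
  Step 3: A A B  =>  A A A B   (applied A -> A A)
  Step 4: A A A B  =>  a A A B   (applied A -> a)
  Step 5: a A A B  =>  a A A A B   (applied A -> A A)
  Step 6: a A A A B  =>  a a A A B   (applied A -> a)
  Step 7: a a A A B  =>  a a a A B   (applied A -> a)
  Step 8: a a a A B  =>  a a a a B   (applied A -> a)
  Step 9: a a a a B  =>  a a a a B B   (applied B -> B B)
  Step 10: a a a a B B  =>  a a a a B B B   (applied B -> B B)
  Step 11: a a a a B B B  =>  a a a a b B B   (applied B -> b)
  Step 12: a a a a b B B  =>  a a a a b b B   (applied B -> b)
  Step 13: a a a a b b B  =>  a a a a b b B B   (applied B -> B B)
  Step 14: a a a a b b B B  =>  a a a a b b B B B   (applied B -> B B)
  Step 15: a a a a b b B B B  =>  a a a a b b b B B   (applied B -> b)
  Step 16: a a a a b b b B B  =>  a a a a b b b B B B   (applied B -> B B)
  Step 17: a a a a b b b B B B  =>  a a a a b b b b B B   (applied B -> b)
  Step 18: a a a a b b b b B B  =>  a a a a b b b b b B   (applied B -> b)
  Step 19: a a a a b b b b b B  =>  a a a a b b b b b B B   (applied B -> B B)
  Step 20: a a a a b b b b b B B  =>  a a a a b b b b b B B B   (applied B -> B B)
  Step 21: a a a a b b b b b B B B  =>  a a a a b b b b b b B B   (applied B -> b)
  Step 22: a a a a b b b b b b B B  =>  a a a a b b b b b b b B   (applied B -> b)
  Step 23: a a a a b b b b b b b B  =>  a a a a b b b b b b b B B   (applied B -> B B)
  Step 24: a a a a b b b b b b b B B  =>  a a a a b b b b b b b b B   (applied B -> b)
  Step 25: a a a a b b b b b b b b B  =>  a a a a b b b b b b b b b   (applied B -> b)
Final yield: a a a a b b b b b b b b b
Total rewrite steps: 25

25


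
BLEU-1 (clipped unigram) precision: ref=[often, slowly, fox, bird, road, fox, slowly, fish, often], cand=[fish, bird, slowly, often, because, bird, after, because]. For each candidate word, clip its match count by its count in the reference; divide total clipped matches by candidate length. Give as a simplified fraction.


Reference word counts: {'bird': 1, 'fish': 1, 'fox': 2, 'often': 2, 'road': 1, 'slowly': 2}
Checking each candidate word (with clipping):
  'fish' -> in reference (ref count 1, used 1/1) -> match (matches: 1)
  'bird' -> in reference (ref count 1, used 1/1) -> match (matches: 2)
  'slowly' -> in reference (ref count 2, used 1/2) -> match (matches: 3)
  'often' -> in reference (ref count 2, used 1/2) -> match (matches: 4)
  'because' -> not in reference -> no match (matches: 4)
  'bird' -> ref count 1 already used up (1/1) -> clipped, no match (matches: 4)
  'after' -> not in reference -> no match (matches: 4)
  'because' -> not in reference -> no match (matches: 4)
Clipped matches: 4, Candidate length: 8
Precision = 4/8 = 1/2

1/2


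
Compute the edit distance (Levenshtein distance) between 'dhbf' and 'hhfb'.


Building DP table for s1='dhbf' (len 4) and s2='hhfb' (len 4):
       h  h  f  b
    0  1  2  3  4
  d 1  1  2  3  4
  h 2  1  1  2  3
  b 3  2  2  2  2
  f 4  3  3  2  3
Edit distance = dp[4][4] = 3

3


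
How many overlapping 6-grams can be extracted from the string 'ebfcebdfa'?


String 'ebfcebdfa' has length L = 9.
Number of overlapping n-grams = L - n + 1
Substituting: 9 - 6 + 1 = 4

4


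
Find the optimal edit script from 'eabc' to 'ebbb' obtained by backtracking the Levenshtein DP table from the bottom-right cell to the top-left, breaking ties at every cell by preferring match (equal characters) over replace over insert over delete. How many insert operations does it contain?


Edit distance = 2. Backtracking from cell (4, 4) with preference match > replace > insert > delete,
then listing the resulting alignment 'eabc' -> 'ebbb' left to right:
  Step 1: keep 'e'
  Step 2: replace a->b
  Step 3: keep 'b'
  Step 4: replace c->b
Total insertions: 0

0


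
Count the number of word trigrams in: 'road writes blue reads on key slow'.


Word trigrams from [7] words:
  Trigram 1: (road writes blue)
  Trigram 2: (writes blue reads)
  Trigram 3: (blue reads on)
  Trigram 4: (reads on key)
  Trigram 5: (on key slow)
Total word trigrams: 7 - 2 = 5

5


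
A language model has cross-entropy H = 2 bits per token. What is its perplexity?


Perplexity formula: PP = 2^H
H = 2
PP = 2^2
Steps: 2^1 = 2, 2^2 = 4
PP = 4

4


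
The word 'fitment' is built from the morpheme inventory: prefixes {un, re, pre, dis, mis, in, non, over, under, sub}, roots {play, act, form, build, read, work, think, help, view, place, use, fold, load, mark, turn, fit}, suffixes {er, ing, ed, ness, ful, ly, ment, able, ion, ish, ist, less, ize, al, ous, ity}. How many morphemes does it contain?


Segmenting 'fitment' against the inventory:
  'fit' -> root (morpheme 1)
  'ment' -> suffix (morpheme 2)
Total morphemes: 2

2


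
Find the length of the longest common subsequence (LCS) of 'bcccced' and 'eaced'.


DP table for LCS of 'bcccced' and 'eaced':
       e  a  c  e  d
    0  0  0  0  0  0
  b 0  0  0  0  0  0
  c 0  0  0  1  1  1
  c 0  0  0  1  1  1
  c 0  0  0  1  1  1
  c 0  0  0  1  1  1
  e 0  1  1  1  2  2
  d 0  1  1  1  2  3
LCS: 'ced'
LCS length = 3

3


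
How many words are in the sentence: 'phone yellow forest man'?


Counting words by splitting on spaces:
  Word 1: 'phone'
  Word 2: 'yellow'
  Word 3: 'forest'
  Word 4: 'man'
Total words: 4

4


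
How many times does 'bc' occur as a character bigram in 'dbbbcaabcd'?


Scanning 'dbbbcaabcd' for bigram 'bc':
  Position 0: 'db' -> no
  Position 1: 'bb' -> no
  Position 2: 'bb' -> no
  Position 3: 'bc' -> MATCH
  Position 4: 'ca' -> no
  Position 5: 'aa' -> no
  Position 6: 'ab' -> no
  Position 7: 'bc' -> MATCH
  Position 8: 'cd' -> no
Total matches: 2

2


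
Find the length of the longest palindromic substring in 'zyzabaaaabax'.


Scanning 'zyzabaaaabax' for palindromic substrings.
Substring at positions 3-10: 'abaaaaba'.
Check: reverse('abaaaaba') = 'abaaaaba' -> palindrome confirmed.
Neighbouring characters ('z' / 'x') break symmetry, so it cannot extend further.
No longer palindromic substring exists; longest length = 8

8


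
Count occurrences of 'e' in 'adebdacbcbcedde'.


Scanning 'adebdacbcbcedde' for 'e':
  Position 2: 'e' -> MATCH (count: 1)
  Position 11: 'e' -> MATCH (count: 2)
  Position 14: 'e' -> MATCH (count: 3)
Total occurrences of 'e': 3

3


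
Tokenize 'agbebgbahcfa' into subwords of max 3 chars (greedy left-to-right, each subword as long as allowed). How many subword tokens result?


'agbebgbahcfa' has 12 characters.
Chunking with max size 3:
  Chunk 1: 'agb' (positions 0-2)
  Chunk 2: 'ebg' (positions 3-5)
  Chunk 3: 'bah' (positions 6-8)
  Chunk 4: 'cfa' (positions 9-11)
Total chunks: ceil(12 / 3) = 4

4
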